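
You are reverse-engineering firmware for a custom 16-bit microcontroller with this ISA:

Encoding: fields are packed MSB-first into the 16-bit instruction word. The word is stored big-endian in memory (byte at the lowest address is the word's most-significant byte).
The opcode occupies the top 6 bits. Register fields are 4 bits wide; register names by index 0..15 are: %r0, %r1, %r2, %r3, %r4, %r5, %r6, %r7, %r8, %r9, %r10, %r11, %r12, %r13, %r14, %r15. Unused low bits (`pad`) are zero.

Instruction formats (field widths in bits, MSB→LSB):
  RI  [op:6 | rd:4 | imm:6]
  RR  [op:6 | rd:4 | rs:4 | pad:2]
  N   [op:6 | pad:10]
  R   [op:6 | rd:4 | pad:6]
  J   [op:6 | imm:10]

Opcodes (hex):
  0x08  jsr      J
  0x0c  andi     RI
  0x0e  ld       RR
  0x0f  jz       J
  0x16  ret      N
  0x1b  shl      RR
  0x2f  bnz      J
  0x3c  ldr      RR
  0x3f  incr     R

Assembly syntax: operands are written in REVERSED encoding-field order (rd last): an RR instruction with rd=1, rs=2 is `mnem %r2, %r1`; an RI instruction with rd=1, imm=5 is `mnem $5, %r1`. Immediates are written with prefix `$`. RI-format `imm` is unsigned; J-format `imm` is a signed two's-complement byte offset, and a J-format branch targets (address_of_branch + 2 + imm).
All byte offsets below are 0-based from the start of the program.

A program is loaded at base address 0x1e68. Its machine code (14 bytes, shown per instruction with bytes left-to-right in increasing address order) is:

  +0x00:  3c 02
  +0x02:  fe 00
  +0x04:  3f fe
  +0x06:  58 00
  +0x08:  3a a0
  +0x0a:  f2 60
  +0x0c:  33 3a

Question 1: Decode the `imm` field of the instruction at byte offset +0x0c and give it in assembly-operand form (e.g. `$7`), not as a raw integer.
@+0c  big-endian(33 3a) = 0x333a
  op=0x333a>>10=0xc ⇒ andi (RI)
  rd@[9:6]=0xc ⇒ %r12
  imm@[5:0]=0x3a ⇒ $58

$58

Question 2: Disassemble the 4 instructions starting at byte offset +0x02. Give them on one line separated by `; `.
off 0x02: read fe 00 as big → 0xfe00
  top 6b → 0x3f → incr [R]
  rd@[9:6]=0x8 ⇒ %r8
off 0x04: read 3f fe as big → 0x3ffe
  top 6b → 0xf → jz [J]
  imm@[9:0]=0x3fe (s10→-2) ⇒ $-2
off 0x06: read 58 00 as big → 0x5800
  top 6b → 0x16 → ret [N]
off 0x08: read 3a a0 as big → 0x3aa0
  top 6b → 0xe → ld [RR]
  rd@[9:6]=0xa ⇒ %r10
  rs@[5:2]=0x8 ⇒ %r8

incr %r8; jz $-2; ret; ld %r8, %r10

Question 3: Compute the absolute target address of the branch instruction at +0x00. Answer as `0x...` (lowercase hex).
0x1e6c

[00] 3c 02 → 0x3c02
  top 6b → 0xf → jz [J]
  imm@[9:0]=0x2 ⇒ $2
  target = base 0x1e68 + off 0x00 + 2 + imm 2 = 0x1e6c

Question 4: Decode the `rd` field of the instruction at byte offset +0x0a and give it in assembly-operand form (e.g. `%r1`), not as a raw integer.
off 0x0a: read f2 60 as big → 0xf260
  top 6b → 0x3c → ldr [RR]
  rd: (w>>6)&0xf=0x9 → %r9
  rs: (w>>2)&0xf=0x8 → %r8

%r9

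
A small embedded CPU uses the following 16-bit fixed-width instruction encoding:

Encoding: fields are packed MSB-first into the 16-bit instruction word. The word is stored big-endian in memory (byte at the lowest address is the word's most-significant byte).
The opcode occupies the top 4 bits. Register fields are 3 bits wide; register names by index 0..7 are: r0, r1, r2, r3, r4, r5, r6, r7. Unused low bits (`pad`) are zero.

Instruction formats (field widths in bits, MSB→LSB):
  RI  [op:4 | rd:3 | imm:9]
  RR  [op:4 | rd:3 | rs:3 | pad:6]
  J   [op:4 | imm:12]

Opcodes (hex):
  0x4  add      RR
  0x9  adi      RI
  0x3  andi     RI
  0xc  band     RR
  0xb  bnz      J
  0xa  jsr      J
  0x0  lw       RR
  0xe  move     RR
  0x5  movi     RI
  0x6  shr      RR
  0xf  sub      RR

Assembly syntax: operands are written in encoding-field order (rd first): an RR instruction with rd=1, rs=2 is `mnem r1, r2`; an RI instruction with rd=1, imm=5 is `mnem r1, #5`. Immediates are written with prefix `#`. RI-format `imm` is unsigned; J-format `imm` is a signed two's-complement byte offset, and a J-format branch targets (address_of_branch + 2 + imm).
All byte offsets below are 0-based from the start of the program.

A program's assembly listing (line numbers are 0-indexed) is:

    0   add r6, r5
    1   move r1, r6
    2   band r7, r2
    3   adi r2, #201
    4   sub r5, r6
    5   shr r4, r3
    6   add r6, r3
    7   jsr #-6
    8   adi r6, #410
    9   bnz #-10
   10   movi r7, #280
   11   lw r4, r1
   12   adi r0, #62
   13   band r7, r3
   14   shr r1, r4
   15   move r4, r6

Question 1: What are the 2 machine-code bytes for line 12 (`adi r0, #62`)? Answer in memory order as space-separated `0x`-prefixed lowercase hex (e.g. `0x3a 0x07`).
0x90 0x3e

line 12 (adi): pack op=0x9:4|rd=0:3|imm=62:9 = 0x903e; big→ 90 3e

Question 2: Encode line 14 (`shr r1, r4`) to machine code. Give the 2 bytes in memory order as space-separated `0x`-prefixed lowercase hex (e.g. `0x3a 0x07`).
14. shr fields op=0x6:4|rd=1:3|rs=4:3|pad=0:6 → word 6300h → 63 00

0x63 0x00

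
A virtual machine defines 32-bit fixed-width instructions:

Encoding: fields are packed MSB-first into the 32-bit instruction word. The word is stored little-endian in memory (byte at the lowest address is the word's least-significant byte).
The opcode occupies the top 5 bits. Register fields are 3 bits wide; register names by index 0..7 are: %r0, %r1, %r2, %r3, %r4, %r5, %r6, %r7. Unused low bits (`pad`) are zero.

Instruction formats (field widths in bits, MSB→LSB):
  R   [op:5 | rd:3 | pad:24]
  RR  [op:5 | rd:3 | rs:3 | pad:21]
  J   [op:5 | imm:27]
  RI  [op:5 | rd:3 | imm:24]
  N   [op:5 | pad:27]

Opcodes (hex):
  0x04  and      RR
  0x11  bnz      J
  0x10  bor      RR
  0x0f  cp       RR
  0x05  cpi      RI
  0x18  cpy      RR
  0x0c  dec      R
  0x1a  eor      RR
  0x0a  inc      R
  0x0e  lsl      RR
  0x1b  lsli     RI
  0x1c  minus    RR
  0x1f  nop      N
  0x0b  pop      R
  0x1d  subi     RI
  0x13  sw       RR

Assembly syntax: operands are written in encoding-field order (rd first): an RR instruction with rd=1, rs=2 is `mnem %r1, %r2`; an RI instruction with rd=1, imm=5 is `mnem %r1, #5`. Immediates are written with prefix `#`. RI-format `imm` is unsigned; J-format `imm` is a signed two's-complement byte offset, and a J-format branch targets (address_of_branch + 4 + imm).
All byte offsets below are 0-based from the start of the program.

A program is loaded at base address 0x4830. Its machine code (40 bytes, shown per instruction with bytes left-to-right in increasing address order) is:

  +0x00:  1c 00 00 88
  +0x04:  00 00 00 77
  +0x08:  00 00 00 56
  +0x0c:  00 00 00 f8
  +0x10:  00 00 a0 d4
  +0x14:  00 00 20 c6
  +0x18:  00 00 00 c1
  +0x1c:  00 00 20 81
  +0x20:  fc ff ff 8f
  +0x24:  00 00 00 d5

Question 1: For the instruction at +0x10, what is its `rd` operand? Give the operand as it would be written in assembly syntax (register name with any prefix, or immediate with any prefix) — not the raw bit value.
%r4

off 0x10: read 00 00 a0 d4 as little → 0xd4a00000
  opcode bits[31:27]=0x1a: eor/RR
  rd@[26:24]=0x4 ⇒ %r4
  rs@[23:21]=0x5 ⇒ %r5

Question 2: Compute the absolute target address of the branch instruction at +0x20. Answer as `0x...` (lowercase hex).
0x4850

off 0x20: read fc ff ff 8f as little → 0x8ffffffc
  opcode bits[31:27]=0x11: bnz/J
  [26:0] imm=134217724 (s27→-4) = #-4
  target = base 0x4830 + off 0x20 + 4 + imm -4 = 0x4850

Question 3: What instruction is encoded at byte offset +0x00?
bnz #28

off 0x00: read 1c 00 00 88 as little → 0x8800001c
  op=0x8800001c>>27=0x11 ⇒ bnz (J)
  imm: (w>>0)&0x7ffffff=0x1c → #28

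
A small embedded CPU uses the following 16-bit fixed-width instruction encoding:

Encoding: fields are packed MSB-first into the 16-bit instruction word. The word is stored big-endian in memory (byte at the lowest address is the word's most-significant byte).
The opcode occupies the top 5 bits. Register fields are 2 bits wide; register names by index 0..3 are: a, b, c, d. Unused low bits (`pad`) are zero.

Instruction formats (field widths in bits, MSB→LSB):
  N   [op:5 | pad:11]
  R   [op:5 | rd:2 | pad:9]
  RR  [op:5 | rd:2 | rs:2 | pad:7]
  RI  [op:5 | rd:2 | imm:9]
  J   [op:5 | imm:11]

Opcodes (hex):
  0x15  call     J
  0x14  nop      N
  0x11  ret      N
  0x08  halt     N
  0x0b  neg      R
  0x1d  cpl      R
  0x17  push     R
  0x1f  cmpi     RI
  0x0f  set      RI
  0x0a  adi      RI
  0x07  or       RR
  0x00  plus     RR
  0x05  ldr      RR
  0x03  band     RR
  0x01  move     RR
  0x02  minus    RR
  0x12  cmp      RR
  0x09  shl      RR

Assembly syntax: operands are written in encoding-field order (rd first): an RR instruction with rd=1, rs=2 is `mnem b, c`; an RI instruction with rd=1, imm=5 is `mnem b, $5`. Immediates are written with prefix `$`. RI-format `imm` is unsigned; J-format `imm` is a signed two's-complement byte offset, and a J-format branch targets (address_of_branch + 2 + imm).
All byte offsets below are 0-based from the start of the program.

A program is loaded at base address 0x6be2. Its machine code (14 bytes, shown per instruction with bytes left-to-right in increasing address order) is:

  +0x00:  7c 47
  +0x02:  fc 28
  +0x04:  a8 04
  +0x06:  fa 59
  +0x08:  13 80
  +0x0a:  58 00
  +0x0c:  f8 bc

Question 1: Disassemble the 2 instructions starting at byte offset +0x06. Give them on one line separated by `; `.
@+06  big-endian(fa 59) = 0xfa59
  op=0xfa59>>11=0x1f ⇒ cmpi (RI)
  rd: (w>>9)&0x3=0x1 → b
  imm: (w>>0)&0x1ff=0x59 → $89
@+08  big-endian(13 80) = 0x1380
  op=0x1380>>11=0x2 ⇒ minus (RR)
  rd: (w>>9)&0x3=0x1 → b
  rs: (w>>7)&0x3=0x3 → d

cmpi b, $89; minus b, d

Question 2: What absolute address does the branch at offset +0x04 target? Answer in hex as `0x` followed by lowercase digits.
@+04  big-endian(a8 04) = 0xa804
  top 5b → 0x15 → call [J]
  imm@[10:0]=0x4 ⇒ $4
  target = base 0x6be2 + off 0x04 + 2 + imm 4 = 0x6bec

0x6bec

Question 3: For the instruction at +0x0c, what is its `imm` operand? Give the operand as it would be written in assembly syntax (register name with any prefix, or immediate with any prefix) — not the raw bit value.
$188

off 0x0c: read f8 bc as big → 0xf8bc
  top 5b → 0x1f → cmpi [RI]
  rd@[10:9]=0x0 ⇒ a
  imm@[8:0]=0xbc ⇒ $188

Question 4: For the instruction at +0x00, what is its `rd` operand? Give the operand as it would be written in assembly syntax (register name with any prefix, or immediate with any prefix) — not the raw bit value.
[00] 7c 47 → 0x7c47
  op=0x7c47>>11=0xf ⇒ set (RI)
  [10:9] rd=2 = c
  [8:0] imm=71 = $71

c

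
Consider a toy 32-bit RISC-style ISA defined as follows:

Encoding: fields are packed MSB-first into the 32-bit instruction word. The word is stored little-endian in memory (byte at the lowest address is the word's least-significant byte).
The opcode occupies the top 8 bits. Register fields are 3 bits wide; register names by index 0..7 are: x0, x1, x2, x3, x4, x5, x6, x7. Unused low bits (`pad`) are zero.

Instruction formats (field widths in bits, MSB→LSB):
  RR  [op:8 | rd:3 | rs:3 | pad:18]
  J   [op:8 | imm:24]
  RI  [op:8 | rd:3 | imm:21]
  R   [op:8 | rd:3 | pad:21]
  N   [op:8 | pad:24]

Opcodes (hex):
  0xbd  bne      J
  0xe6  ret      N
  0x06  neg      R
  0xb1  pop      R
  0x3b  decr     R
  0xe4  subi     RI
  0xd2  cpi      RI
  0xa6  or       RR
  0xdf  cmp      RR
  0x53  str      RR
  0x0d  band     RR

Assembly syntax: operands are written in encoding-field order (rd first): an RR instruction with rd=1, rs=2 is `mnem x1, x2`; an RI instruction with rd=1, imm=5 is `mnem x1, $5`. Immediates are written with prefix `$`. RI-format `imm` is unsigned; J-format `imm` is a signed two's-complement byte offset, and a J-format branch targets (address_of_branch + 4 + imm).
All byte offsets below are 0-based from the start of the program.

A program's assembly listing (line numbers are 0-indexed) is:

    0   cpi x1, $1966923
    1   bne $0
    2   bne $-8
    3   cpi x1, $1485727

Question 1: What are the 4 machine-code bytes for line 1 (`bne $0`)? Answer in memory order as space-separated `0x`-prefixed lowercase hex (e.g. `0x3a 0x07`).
line 1 (bne): pack op=0xbd:8|imm=0:24 = 0xbd000000; little→ 00 00 00 bd

0x00 0x00 0x00 0xbd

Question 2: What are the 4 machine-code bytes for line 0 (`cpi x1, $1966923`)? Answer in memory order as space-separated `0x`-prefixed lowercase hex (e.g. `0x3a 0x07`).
L0: cpi op=0xd2:8|rd=1:3|imm=1966923:21 ⇒ 0xd23e034b ⇒ little 4b 03 3e d2

0x4b 0x03 0x3e 0xd2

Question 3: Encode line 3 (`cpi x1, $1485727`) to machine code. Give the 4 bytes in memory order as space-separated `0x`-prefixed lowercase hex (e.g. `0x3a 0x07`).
line 3 (cpi): pack op=0xd2:8|rd=1:3|imm=1485727:21 = 0xd236ab9f; little→ 9f ab 36 d2

0x9f 0xab 0x36 0xd2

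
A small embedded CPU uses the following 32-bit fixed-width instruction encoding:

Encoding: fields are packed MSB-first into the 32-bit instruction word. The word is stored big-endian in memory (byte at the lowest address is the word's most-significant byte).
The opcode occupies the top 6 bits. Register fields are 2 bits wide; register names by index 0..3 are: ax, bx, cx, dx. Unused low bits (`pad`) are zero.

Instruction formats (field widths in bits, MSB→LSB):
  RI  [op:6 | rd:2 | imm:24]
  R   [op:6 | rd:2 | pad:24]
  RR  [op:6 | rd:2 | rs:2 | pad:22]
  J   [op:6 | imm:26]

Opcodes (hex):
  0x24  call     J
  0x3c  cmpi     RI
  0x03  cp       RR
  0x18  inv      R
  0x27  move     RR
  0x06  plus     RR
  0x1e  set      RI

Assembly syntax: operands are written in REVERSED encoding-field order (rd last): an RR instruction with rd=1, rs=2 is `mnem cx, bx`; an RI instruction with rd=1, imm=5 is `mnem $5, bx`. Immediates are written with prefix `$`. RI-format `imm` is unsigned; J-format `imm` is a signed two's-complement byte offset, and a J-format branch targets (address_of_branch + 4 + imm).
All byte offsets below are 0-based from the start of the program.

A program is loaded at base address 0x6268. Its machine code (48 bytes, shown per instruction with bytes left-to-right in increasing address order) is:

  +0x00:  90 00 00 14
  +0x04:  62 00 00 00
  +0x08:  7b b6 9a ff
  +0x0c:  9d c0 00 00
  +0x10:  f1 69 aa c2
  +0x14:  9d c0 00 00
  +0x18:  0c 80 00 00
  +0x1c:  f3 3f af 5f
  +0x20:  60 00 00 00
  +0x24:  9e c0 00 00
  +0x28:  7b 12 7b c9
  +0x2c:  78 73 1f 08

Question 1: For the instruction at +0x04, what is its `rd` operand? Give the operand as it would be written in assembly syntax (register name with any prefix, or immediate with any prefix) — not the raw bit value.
cx

+0x04: 62 00 00 00 ⇒ word 0x62000000 (big)
  op=0x62000000>>26=0x18 ⇒ inv (R)
  rd@[25:24]=0x2 ⇒ cx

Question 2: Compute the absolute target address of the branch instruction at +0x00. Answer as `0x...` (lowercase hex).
0x6280

[00] 90 00 00 14 → 0x90000014
  opcode bits[31:26]=0x24: call/J
  imm@[25:0]=0x14 ⇒ $20
  target = base 0x6268 + off 0x00 + 4 + imm 20 = 0x6280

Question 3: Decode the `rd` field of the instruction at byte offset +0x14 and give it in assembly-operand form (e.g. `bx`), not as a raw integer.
bx

+0x14: 9d c0 00 00 ⇒ word 0x9dc00000 (big)
  op=0x9dc00000>>26=0x27 ⇒ move (RR)
  rd: (w>>24)&0x3=0x1 → bx
  rs: (w>>22)&0x3=0x3 → dx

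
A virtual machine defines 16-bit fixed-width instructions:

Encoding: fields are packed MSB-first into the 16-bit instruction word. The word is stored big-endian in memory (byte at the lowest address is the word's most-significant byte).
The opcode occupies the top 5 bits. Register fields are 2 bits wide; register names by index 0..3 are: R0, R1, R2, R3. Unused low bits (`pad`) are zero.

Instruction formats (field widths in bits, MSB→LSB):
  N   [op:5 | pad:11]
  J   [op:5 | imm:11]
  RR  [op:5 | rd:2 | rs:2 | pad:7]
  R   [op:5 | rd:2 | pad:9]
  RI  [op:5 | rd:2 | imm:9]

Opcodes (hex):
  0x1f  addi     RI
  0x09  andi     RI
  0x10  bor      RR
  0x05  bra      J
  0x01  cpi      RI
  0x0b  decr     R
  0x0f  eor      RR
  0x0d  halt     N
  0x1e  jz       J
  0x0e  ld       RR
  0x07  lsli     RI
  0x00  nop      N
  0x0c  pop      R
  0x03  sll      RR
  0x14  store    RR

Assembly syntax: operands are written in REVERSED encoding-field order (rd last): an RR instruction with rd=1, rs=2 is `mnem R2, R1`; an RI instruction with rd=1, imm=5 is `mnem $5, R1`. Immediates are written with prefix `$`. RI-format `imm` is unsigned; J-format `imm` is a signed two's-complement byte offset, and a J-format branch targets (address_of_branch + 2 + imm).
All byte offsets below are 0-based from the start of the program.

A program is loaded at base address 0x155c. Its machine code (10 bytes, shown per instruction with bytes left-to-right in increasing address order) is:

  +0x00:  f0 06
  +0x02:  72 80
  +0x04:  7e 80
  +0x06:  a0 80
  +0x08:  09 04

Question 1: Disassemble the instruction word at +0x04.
off 0x04: read 7e 80 as big → 0x7e80
  top 5b → 0xf → eor [RR]
  rd@[10:9]=0x3 ⇒ R3
  rs@[8:7]=0x1 ⇒ R1

eor R1, R3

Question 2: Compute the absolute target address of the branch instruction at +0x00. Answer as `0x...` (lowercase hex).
0x1564

@+00  big-endian(f0 06) = 0xf006
  op=0xf006>>11=0x1e ⇒ jz (J)
  imm: (w>>0)&0x7ff=0x6 → $6
  target = base 0x155c + off 0x00 + 2 + imm 6 = 0x1564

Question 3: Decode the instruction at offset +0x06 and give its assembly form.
store R1, R0

[06] a0 80 → 0xa080
  top 5b → 0x14 → store [RR]
  rd: (w>>9)&0x3=0x0 → R0
  rs: (w>>7)&0x3=0x1 → R1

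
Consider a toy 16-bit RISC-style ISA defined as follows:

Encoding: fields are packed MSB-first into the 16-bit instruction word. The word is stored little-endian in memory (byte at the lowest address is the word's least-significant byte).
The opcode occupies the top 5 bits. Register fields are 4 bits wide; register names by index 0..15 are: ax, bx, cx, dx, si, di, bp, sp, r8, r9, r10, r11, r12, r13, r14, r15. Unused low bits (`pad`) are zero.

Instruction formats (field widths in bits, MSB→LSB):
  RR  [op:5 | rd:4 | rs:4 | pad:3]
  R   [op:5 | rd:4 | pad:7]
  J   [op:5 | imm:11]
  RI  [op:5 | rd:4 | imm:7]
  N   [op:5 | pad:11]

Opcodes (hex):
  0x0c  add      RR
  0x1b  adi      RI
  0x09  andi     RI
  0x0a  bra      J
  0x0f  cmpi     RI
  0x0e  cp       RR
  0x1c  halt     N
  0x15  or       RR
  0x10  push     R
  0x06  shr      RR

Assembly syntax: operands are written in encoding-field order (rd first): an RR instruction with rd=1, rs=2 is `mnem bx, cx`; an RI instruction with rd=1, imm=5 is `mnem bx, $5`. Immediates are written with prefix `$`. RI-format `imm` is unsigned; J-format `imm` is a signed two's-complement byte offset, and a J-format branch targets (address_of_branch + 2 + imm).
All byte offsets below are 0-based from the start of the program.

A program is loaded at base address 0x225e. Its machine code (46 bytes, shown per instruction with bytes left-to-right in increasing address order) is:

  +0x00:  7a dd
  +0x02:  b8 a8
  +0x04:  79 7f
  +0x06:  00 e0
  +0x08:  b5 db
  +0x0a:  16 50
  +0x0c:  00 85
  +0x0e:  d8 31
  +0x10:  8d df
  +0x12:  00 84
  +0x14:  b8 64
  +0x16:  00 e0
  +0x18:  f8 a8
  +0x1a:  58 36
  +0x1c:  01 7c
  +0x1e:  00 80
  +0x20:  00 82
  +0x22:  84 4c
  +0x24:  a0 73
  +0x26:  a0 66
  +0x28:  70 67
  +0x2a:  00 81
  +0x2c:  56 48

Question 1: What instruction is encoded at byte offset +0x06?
halt

+0x06: 00 e0 ⇒ word 0xe000 (little)
  opcode bits[15:11]=0x1c: halt/N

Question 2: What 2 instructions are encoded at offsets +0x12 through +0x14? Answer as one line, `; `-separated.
[12] 00 84 → 0x8400
  op=0x8400>>11=0x10 ⇒ push (R)
  [10:7] rd=8 = r8
[14] b8 64 → 0x64b8
  op=0x64b8>>11=0xc ⇒ add (RR)
  [10:7] rd=9 = r9
  [6:3] rs=7 = sp

push r8; add r9, sp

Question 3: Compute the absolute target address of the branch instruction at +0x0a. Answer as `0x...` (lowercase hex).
off 0x0a: read 16 50 as little → 0x5016
  op=0x5016>>11=0xa ⇒ bra (J)
  imm@[10:0]=0x16 ⇒ $22
  target = base 0x225e + off 0x0a + 2 + imm 22 = 0x2280

0x2280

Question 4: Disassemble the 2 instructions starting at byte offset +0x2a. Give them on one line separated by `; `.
@+2a  little-endian(00 81) = 0x8100
  op=0x8100>>11=0x10 ⇒ push (R)
  rd: (w>>7)&0xf=0x2 → cx
@+2c  little-endian(56 48) = 0x4856
  op=0x4856>>11=0x9 ⇒ andi (RI)
  rd: (w>>7)&0xf=0x0 → ax
  imm: (w>>0)&0x7f=0x56 → $86

push cx; andi ax, $86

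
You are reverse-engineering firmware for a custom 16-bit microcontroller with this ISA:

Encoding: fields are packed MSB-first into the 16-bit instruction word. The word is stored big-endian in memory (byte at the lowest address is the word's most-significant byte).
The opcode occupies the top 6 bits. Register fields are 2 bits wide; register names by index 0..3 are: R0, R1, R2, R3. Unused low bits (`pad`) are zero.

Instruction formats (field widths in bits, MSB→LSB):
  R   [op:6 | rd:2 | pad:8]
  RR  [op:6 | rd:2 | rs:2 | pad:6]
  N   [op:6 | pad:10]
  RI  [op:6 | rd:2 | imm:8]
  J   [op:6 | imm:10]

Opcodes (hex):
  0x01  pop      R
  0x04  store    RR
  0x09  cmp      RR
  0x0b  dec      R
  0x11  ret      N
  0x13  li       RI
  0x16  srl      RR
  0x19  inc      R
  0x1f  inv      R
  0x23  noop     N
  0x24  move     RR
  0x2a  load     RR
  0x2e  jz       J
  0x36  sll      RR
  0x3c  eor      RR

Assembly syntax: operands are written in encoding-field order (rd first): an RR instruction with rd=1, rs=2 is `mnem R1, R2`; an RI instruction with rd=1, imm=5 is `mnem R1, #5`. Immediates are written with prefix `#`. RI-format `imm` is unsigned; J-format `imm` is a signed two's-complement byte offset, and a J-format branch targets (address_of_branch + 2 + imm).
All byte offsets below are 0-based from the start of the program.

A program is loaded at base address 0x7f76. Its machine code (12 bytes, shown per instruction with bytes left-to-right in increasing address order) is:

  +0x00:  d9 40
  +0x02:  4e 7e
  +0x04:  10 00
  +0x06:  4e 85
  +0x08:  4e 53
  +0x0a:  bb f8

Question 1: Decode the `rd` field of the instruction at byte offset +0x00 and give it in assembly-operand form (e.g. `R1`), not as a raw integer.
R1

off 0x00: read d9 40 as big → 0xd940
  op=0xd940>>10=0x36 ⇒ sll (RR)
  rd: (w>>8)&0x3=0x1 → R1
  rs: (w>>6)&0x3=0x1 → R1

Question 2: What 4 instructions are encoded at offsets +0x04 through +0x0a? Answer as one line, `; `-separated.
store R0, R0; li R2, #133; li R2, #83; jz #-8

@+04  big-endian(10 00) = 0x1000
  op=0x1000>>10=0x4 ⇒ store (RR)
  rd: (w>>8)&0x3=0x0 → R0
  rs: (w>>6)&0x3=0x0 → R0
@+06  big-endian(4e 85) = 0x4e85
  op=0x4e85>>10=0x13 ⇒ li (RI)
  rd: (w>>8)&0x3=0x2 → R2
  imm: (w>>0)&0xff=0x85 → #133
@+08  big-endian(4e 53) = 0x4e53
  op=0x4e53>>10=0x13 ⇒ li (RI)
  rd: (w>>8)&0x3=0x2 → R2
  imm: (w>>0)&0xff=0x53 → #83
@+0a  big-endian(bb f8) = 0xbbf8
  op=0xbbf8>>10=0x2e ⇒ jz (J)
  imm: (w>>0)&0x3ff=0x3f8 (s10→-8) → #-8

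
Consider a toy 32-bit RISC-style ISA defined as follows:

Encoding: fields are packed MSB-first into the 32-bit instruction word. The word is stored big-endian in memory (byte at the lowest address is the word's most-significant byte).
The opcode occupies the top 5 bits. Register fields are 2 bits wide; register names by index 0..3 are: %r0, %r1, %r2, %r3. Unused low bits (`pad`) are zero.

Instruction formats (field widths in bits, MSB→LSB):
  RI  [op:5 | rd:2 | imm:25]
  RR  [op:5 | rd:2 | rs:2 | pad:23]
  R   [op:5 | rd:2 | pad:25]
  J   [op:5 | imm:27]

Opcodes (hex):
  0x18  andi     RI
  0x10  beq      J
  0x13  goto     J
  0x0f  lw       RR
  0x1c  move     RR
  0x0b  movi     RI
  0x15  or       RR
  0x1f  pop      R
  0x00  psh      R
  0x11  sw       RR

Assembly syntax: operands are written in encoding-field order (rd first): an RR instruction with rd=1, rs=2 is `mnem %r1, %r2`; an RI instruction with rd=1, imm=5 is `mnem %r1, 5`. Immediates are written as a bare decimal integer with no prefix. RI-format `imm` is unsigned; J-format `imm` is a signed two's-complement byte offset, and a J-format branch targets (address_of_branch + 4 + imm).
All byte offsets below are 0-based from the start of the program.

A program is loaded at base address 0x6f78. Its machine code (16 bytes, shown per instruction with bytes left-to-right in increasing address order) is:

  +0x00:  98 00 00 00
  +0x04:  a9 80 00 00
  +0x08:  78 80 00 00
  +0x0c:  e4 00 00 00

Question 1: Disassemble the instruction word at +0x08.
lw %r0, %r1

[08] 78 80 00 00 → 0x78800000
  top 5b → 0xf → lw [RR]
  [26:25] rd=0 = %r0
  [24:23] rs=1 = %r1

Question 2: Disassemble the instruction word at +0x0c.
off 0x0c: read e4 00 00 00 as big → 0xe4000000
  top 5b → 0x1c → move [RR]
  rd: (w>>25)&0x3=0x2 → %r2
  rs: (w>>23)&0x3=0x0 → %r0

move %r2, %r0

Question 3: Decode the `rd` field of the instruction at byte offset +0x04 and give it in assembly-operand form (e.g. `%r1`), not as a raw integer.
%r0

+0x04: a9 80 00 00 ⇒ word 0xa9800000 (big)
  op=0xa9800000>>27=0x15 ⇒ or (RR)
  [26:25] rd=0 = %r0
  [24:23] rs=3 = %r3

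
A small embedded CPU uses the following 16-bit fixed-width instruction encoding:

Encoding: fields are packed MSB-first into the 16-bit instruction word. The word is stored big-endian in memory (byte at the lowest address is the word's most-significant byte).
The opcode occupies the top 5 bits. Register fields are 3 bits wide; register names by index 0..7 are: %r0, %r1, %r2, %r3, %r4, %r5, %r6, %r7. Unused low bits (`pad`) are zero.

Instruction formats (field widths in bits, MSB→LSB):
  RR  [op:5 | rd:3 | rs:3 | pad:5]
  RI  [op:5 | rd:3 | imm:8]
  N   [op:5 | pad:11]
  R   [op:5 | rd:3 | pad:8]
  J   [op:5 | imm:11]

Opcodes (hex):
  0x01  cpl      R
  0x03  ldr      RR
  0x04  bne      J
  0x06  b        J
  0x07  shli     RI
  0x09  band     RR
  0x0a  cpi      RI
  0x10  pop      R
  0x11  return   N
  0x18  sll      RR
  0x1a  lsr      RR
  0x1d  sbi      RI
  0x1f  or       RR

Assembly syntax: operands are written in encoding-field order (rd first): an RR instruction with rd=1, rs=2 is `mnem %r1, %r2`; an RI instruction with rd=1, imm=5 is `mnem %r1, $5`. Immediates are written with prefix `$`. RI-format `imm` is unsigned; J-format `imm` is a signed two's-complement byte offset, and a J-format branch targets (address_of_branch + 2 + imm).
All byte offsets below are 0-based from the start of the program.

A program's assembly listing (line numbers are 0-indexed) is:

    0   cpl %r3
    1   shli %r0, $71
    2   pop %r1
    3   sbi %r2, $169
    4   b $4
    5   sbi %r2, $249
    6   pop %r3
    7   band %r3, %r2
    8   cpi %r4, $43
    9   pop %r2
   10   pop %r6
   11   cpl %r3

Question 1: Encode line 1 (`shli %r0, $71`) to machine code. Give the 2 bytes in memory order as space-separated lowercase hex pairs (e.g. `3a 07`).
L1: shli op=0x7:5|rd=0:3|imm=71:8 ⇒ 0x3847 ⇒ big 38 47

38 47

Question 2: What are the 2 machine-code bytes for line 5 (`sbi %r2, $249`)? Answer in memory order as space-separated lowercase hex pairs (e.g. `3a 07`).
5. sbi fields op=0x1d:5|rd=2:3|imm=249:8 → word eaf9h → ea f9

ea f9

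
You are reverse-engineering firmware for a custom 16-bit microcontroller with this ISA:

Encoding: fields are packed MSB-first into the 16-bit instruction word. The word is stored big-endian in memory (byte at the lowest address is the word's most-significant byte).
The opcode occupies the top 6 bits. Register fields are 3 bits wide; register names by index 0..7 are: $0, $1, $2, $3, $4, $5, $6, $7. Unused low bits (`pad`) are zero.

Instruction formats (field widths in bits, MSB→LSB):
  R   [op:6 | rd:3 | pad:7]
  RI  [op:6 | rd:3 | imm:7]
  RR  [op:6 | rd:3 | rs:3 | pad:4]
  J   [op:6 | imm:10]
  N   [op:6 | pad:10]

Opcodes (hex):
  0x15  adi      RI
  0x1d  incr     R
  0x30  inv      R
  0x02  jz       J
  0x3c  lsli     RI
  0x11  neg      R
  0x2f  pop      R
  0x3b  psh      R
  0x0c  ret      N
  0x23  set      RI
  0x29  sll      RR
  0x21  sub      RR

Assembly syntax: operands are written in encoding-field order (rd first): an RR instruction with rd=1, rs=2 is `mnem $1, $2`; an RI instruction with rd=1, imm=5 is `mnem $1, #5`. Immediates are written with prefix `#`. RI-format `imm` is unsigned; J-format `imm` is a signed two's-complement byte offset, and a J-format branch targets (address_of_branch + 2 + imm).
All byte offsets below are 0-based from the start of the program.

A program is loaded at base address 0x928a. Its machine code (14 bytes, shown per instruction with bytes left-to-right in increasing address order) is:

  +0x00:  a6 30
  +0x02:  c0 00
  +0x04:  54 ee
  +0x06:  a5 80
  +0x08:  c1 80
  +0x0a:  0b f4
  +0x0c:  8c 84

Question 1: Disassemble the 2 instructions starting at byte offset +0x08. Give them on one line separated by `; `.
inv $3; jz #-12

off 0x08: read c1 80 as big → 0xc180
  opcode bits[15:10]=0x30: inv/R
  [9:7] rd=3 = $3
off 0x0a: read 0b f4 as big → 0x0bf4
  opcode bits[15:10]=0x2: jz/J
  [9:0] imm=1012 (s10→-12) = #-12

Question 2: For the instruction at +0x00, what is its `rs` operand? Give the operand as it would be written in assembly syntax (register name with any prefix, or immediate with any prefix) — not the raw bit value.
off 0x00: read a6 30 as big → 0xa630
  op=0xa630>>10=0x29 ⇒ sll (RR)
  rd@[9:7]=0x4 ⇒ $4
  rs@[6:4]=0x3 ⇒ $3

$3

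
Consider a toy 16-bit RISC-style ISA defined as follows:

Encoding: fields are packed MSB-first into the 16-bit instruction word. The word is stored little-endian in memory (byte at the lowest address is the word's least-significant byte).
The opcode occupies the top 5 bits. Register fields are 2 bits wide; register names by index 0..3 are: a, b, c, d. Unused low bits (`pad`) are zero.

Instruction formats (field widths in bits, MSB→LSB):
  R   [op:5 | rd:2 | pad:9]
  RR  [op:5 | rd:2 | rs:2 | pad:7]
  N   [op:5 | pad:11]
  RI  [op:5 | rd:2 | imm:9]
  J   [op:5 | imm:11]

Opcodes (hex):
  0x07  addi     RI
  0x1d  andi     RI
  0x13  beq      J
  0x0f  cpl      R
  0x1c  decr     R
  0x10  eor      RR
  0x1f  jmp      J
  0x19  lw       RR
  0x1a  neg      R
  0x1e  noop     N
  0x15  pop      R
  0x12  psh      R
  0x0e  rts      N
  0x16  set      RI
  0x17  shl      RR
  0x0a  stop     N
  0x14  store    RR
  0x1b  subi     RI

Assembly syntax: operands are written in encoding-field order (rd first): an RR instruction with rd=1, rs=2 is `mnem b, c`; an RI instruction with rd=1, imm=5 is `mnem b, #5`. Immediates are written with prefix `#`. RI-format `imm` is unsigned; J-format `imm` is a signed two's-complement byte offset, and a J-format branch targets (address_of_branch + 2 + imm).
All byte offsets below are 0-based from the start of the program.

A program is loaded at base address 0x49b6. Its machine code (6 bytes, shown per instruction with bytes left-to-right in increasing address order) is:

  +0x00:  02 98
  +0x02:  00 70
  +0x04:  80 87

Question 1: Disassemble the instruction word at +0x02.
rts

off 0x02: read 00 70 as little → 0x7000
  opcode bits[15:11]=0xe: rts/N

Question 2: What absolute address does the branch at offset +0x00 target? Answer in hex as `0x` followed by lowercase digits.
+0x00: 02 98 ⇒ word 0x9802 (little)
  op=0x9802>>11=0x13 ⇒ beq (J)
  imm: (w>>0)&0x7ff=0x2 → #2
  target = base 0x49b6 + off 0x00 + 2 + imm 2 = 0x49ba

0x49ba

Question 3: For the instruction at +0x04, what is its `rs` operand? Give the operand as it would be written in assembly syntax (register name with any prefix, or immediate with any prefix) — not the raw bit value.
[04] 80 87 → 0x8780
  top 5b → 0x10 → eor [RR]
  rd: (w>>9)&0x3=0x3 → d
  rs: (w>>7)&0x3=0x3 → d

d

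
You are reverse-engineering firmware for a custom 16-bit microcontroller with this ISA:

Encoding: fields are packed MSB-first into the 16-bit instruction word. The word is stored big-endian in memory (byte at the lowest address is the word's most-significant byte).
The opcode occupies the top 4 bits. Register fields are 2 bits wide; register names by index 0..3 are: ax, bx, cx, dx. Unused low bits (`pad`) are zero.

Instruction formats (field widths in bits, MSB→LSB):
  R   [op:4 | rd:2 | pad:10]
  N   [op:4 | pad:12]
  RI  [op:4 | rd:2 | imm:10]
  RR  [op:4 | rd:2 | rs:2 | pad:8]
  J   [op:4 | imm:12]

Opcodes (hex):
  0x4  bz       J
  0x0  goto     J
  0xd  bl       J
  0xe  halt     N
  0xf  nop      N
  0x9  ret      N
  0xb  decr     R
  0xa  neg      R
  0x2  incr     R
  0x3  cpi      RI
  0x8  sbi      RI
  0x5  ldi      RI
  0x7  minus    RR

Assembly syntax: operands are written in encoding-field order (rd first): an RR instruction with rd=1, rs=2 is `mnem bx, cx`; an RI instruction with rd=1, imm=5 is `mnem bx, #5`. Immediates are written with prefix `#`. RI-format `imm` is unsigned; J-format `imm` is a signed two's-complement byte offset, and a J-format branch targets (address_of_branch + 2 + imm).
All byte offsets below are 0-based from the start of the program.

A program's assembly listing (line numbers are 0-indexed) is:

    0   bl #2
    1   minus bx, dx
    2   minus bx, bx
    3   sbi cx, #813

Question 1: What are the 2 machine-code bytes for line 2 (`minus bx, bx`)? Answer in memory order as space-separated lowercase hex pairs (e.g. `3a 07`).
75 00

line 2 (minus): pack op=0x7:4|rd=1:2|rs=1:2|pad=0:8 = 0x7500; big→ 75 00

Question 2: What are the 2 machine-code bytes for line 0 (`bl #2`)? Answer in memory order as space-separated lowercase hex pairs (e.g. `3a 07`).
0. bl fields op=0xd:4|imm=2:12 → word d002h → d0 02

d0 02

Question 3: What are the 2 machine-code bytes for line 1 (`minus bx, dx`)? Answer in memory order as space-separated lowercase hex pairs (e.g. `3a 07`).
line 1 (minus): pack op=0x7:4|rd=1:2|rs=3:2|pad=0:8 = 0x7700; big→ 77 00

77 00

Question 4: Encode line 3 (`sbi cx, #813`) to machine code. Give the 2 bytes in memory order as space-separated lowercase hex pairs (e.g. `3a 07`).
line 3 (sbi): pack op=0x8:4|rd=2:2|imm=813:10 = 0x8b2d; big→ 8b 2d

8b 2d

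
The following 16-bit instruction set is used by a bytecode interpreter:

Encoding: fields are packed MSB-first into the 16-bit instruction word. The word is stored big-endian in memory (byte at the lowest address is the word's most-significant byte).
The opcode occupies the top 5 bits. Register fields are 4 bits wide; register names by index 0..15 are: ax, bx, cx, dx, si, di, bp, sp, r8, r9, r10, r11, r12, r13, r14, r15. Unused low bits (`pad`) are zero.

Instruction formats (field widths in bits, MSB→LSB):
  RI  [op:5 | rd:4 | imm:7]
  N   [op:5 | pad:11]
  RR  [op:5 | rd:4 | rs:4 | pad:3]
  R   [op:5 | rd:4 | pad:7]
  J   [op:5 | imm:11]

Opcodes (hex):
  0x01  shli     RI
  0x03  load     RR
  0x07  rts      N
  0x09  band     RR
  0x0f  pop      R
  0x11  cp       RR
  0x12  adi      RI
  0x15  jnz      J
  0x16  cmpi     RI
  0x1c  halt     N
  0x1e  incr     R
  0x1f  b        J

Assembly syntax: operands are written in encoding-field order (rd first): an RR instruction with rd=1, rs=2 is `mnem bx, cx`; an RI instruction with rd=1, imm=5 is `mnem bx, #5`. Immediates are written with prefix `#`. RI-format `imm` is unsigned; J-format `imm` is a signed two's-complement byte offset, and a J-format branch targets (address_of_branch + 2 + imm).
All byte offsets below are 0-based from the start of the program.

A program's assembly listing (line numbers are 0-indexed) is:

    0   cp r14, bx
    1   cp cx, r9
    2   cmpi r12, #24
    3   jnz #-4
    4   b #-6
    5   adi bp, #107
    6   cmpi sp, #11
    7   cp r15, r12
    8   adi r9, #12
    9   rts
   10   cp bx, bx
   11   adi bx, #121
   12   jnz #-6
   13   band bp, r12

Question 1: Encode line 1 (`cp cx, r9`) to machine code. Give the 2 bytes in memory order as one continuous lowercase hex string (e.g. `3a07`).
8948

line 1 (cp): pack op=0x11:5|rd=2:4|rs=9:4|pad=0:3 = 0x8948; big→ 89 48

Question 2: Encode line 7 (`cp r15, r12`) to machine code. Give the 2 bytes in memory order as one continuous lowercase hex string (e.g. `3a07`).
7. cp fields op=0x11:5|rd=15:4|rs=12:4|pad=0:3 → word 8fe0h → 8f e0

8fe0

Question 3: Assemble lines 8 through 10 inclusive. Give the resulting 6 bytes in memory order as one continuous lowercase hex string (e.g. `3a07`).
948c38008888

L8: adi op=0x12:5|rd=9:4|imm=12:7 ⇒ 0x948c ⇒ big 94 8c
L9: rts op=0x7:5|pad=0:11 ⇒ 0x3800 ⇒ big 38 00
L10: cp op=0x11:5|rd=1:4|rs=1:4|pad=0:3 ⇒ 0x8888 ⇒ big 88 88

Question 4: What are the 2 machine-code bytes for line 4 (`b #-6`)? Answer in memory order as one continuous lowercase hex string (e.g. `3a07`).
L4: b op=0x1f:5|imm=-6:11 ⇒ 0xfffa ⇒ big ff fa

fffa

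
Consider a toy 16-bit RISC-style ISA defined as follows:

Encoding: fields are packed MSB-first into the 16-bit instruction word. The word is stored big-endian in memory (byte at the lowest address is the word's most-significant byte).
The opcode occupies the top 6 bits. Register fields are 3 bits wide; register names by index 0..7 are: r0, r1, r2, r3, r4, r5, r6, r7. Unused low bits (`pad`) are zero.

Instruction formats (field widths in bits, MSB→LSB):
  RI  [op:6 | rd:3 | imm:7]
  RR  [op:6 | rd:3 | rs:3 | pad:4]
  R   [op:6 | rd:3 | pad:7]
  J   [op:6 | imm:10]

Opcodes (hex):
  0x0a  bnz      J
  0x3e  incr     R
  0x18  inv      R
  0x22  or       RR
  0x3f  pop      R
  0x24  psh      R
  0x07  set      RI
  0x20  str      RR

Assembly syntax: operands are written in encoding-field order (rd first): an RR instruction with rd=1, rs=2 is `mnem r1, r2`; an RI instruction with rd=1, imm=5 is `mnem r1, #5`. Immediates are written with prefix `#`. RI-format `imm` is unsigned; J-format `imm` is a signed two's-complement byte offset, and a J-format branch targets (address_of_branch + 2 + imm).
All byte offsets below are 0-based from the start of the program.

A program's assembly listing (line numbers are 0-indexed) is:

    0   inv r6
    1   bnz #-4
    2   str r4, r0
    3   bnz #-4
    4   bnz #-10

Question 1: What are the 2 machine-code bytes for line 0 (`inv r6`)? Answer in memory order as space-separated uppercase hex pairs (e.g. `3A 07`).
63 00

line 0 (inv): pack op=0x18:6|rd=6:3|pad=0:7 = 0x6300; big→ 63 00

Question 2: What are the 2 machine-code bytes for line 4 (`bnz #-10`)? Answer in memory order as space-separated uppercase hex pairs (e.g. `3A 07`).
4. bnz fields op=0xa:6|imm=-10:10 → word 2bf6h → 2b f6

2B F6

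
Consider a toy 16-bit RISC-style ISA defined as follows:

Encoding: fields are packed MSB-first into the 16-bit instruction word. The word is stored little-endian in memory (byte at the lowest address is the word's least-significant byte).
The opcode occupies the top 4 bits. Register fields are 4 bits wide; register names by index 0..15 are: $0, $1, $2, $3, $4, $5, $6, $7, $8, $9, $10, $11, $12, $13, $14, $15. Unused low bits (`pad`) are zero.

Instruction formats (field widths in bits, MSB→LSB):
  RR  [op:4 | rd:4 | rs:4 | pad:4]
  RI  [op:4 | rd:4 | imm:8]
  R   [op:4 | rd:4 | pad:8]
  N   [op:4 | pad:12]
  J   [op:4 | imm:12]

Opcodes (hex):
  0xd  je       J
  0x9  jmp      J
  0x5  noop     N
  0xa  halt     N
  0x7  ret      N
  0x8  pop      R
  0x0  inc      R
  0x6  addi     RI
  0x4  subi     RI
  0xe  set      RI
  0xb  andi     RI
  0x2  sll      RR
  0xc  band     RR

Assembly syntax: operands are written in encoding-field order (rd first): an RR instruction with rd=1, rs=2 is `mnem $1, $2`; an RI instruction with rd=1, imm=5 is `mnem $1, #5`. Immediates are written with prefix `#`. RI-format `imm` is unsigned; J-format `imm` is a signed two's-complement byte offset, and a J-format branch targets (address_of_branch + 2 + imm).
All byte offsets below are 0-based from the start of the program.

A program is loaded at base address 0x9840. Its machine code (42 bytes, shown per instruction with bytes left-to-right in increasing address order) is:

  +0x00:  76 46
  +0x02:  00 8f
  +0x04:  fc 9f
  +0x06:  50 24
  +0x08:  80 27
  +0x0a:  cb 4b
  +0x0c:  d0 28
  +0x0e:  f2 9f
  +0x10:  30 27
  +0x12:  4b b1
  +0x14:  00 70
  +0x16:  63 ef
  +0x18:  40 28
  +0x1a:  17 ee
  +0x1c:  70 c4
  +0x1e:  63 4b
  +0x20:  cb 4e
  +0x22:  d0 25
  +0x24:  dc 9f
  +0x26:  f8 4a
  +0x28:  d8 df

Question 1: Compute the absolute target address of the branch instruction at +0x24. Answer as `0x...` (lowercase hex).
@+24  little-endian(dc 9f) = 0x9fdc
  top 4b → 0x9 → jmp [J]
  imm@[11:0]=0xfdc (s12→-36) ⇒ #-36
  target = base 0x9840 + off 0x24 + 2 + imm -36 = 0x9842

0x9842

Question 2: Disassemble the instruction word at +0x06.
sll $4, $5

[06] 50 24 → 0x2450
  top 4b → 0x2 → sll [RR]
  rd@[11:8]=0x4 ⇒ $4
  rs@[7:4]=0x5 ⇒ $5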